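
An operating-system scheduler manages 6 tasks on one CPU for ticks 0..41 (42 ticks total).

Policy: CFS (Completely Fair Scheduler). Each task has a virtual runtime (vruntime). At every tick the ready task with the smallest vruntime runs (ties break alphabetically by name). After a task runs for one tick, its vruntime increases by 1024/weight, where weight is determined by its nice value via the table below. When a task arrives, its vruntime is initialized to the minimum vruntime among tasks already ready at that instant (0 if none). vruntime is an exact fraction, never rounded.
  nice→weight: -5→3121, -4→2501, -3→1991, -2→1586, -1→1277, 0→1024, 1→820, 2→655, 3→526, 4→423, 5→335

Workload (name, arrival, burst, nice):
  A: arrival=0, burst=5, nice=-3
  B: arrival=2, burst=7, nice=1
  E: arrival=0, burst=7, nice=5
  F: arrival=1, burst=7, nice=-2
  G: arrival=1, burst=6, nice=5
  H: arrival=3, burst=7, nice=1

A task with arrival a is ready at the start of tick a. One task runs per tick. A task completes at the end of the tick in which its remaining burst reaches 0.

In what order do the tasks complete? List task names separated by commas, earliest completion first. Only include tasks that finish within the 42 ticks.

t=0: vr[A=0 E=0] → run A
t=1: vr[A=1024/1991 E=0 F=0 G=0] → run E
t=2: vr[A=1024/1991 B=0 E=1024/335 F=0 G=0] → run B
t=3: vr[A=1024/1991 B=256/205 E=1024/335 F=0 G=0 H=0] → run F
t=4: vr[A=1024/1991 B=256/205 E=1024/335 F=512/793 G=0 H=0] → run G
t=5: vr[A=1024/1991 B=256/205 E=1024/335 F=512/793 G=1024/335 H=0] → run H
t=6: vr[A=1024/1991 B=256/205 E=1024/335 F=512/793 G=1024/335 H=256/205] → run A
t=7: vr[A=2048/1991 B=256/205 E=1024/335 F=512/793 G=1024/335 H=256/205] → run F
t=8: vr[A=2048/1991 B=256/205 E=1024/335 F=1024/793 G=1024/335 H=256/205] → run A
t=9: vr[A=3072/1991 B=256/205 E=1024/335 F=1024/793 G=1024/335 H=256/205] → run B
t=10: vr[A=3072/1991 B=512/205 E=1024/335 F=1024/793 G=1024/335 H=256/205] → run H
t=11: vr[A=3072/1991 B=512/205 E=1024/335 F=1024/793 G=1024/335 H=512/205] → run F
t=12: vr[A=3072/1991 B=512/205 E=1024/335 F=1536/793 G=1024/335 H=512/205] → run A
t=13: vr[A=4096/1991 B=512/205 E=1024/335 F=1536/793 G=1024/335 H=512/205] → run F
t=14: vr[A=4096/1991 B=512/205 E=1024/335 F=2048/793 G=1024/335 H=512/205] → run A
t=15: vr[B=512/205 E=1024/335 F=2048/793 G=1024/335 H=512/205] → run B
t=16: vr[B=768/205 E=1024/335 F=2048/793 G=1024/335 H=512/205] → run H
t=17: vr[B=768/205 E=1024/335 F=2048/793 G=1024/335 H=768/205] → run F
t=18: vr[B=768/205 E=1024/335 F=2560/793 G=1024/335 H=768/205] → run E
t=19: vr[B=768/205 E=2048/335 F=2560/793 G=1024/335 H=768/205] → run G
t=20: vr[B=768/205 E=2048/335 F=2560/793 G=2048/335 H=768/205] → run F
t=21: vr[B=768/205 E=2048/335 F=3072/793 G=2048/335 H=768/205] → run B
t=22: vr[B=1024/205 E=2048/335 F=3072/793 G=2048/335 H=768/205] → run H
t=23: vr[B=1024/205 E=2048/335 F=3072/793 G=2048/335 H=1024/205] → run F
t=24: vr[B=1024/205 E=2048/335 G=2048/335 H=1024/205] → run B
t=25: vr[B=256/41 E=2048/335 G=2048/335 H=1024/205] → run H
t=26: vr[B=256/41 E=2048/335 G=2048/335 H=256/41] → run E
t=27: vr[B=256/41 E=3072/335 G=2048/335 H=256/41] → run G
t=28: vr[B=256/41 E=3072/335 G=3072/335 H=256/41] → run B
t=29: vr[B=1536/205 E=3072/335 G=3072/335 H=256/41] → run H
t=30: vr[B=1536/205 E=3072/335 G=3072/335 H=1536/205] → run B
t=31: vr[E=3072/335 G=3072/335 H=1536/205] → run H
t=32: vr[E=3072/335 G=3072/335] → run E
t=33: vr[E=4096/335 G=3072/335] → run G
t=34: vr[E=4096/335 G=4096/335] → run E
t=35: vr[E=1024/67 G=4096/335] → run G
t=36: vr[E=1024/67 G=1024/67] → run E
t=37: vr[E=6144/335 G=1024/67] → run G
t=38: vr[E=6144/335] → run E
t=39: (idle)
t=40: (idle)
t=41: (idle)

completion order = A, F, B, H, G, E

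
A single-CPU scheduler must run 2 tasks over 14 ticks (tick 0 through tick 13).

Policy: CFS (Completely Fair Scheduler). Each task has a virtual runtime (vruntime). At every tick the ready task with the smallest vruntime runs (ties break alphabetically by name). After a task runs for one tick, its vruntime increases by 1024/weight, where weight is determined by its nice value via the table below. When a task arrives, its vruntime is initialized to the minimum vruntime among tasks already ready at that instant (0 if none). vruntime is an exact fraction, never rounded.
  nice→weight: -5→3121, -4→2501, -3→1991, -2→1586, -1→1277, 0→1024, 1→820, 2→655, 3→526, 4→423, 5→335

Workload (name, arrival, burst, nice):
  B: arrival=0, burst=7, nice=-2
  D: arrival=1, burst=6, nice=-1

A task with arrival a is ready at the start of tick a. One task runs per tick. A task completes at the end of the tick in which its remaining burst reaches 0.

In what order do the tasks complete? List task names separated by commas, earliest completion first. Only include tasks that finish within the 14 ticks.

completion order = B, D

t=0: vr[B=0] → run B
t=1: vr[B=512/793 D=512/793] → run B
t=2: vr[B=1024/793 D=512/793] → run D
t=3: vr[B=1024/793 D=1465856/1012661] → run B
t=4: vr[B=1536/793 D=1465856/1012661] → run D
t=5: vr[B=1536/793 D=2277888/1012661] → run B
t=6: vr[B=2048/793 D=2277888/1012661] → run D
t=7: vr[B=2048/793 D=3089920/1012661] → run B
t=8: vr[B=2560/793 D=3089920/1012661] → run D
t=9: vr[B=2560/793 D=3901952/1012661] → run B
t=10: vr[B=3072/793 D=3901952/1012661] → run D
t=11: vr[B=3072/793 D=4713984/1012661] → run B
t=12: vr[D=4713984/1012661] → run D
t=13: (idle)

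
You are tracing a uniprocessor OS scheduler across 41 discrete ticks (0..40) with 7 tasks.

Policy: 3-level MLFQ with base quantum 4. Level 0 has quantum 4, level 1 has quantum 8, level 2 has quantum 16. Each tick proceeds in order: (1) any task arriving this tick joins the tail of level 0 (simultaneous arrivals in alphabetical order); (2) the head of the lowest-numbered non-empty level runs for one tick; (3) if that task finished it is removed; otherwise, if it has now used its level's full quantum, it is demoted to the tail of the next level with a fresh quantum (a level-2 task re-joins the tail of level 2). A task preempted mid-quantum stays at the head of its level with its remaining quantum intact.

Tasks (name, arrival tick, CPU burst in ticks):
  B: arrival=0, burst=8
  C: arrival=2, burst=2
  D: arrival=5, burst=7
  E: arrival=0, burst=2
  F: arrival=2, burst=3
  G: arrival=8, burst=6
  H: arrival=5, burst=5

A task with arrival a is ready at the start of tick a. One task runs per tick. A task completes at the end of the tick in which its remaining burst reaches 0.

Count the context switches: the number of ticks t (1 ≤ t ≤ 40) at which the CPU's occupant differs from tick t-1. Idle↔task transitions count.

context switches = 11

t=0: L0/L1/L2 = BE/-/- → run B
t=1: L0/L1/L2 = BE/-/- → run B
t=2: L0/L1/L2 = BECF/-/- → run B
t=3: L0/L1/L2 = BECF/-/- → run B
t=4: L0/L1/L2 = ECF/B/- → run E
t=5: L0/L1/L2 = ECFDH/B/- → run E
t=6: L0/L1/L2 = CFDH/B/- → run C
t=7: L0/L1/L2 = CFDH/B/- → run C
t=8: L0/L1/L2 = FDHG/B/- → run F
t=9: L0/L1/L2 = FDHG/B/- → run F
t=10: L0/L1/L2 = FDHG/B/- → run F
t=11: L0/L1/L2 = DHG/B/- → run D
t=12: L0/L1/L2 = DHG/B/- → run D
t=13: L0/L1/L2 = DHG/B/- → run D
t=14: L0/L1/L2 = DHG/B/- → run D
t=15: L0/L1/L2 = HG/BD/- → run H
t=16: L0/L1/L2 = HG/BD/- → run H
t=17: L0/L1/L2 = HG/BD/- → run H
t=18: L0/L1/L2 = HG/BD/- → run H
t=19: L0/L1/L2 = G/BDH/- → run G
t=20: L0/L1/L2 = G/BDH/- → run G
t=21: L0/L1/L2 = G/BDH/- → run G
t=22: L0/L1/L2 = G/BDH/- → run G
t=23: L0/L1/L2 = -/BDHG/- → run B
t=24: L0/L1/L2 = -/BDHG/- → run B
t=25: L0/L1/L2 = -/BDHG/- → run B
t=26: L0/L1/L2 = -/BDHG/- → run B
t=27: L0/L1/L2 = -/DHG/- → run D
t=28: L0/L1/L2 = -/DHG/- → run D
t=29: L0/L1/L2 = -/DHG/- → run D
t=30: L0/L1/L2 = -/HG/- → run H
t=31: L0/L1/L2 = -/G/- → run G
t=32: L0/L1/L2 = -/G/- → run G
t=33: (idle)
t=34: (idle)
t=35: (idle)
t=36: (idle)
t=37: (idle)
t=38: (idle)
t=39: (idle)
t=40: (idle)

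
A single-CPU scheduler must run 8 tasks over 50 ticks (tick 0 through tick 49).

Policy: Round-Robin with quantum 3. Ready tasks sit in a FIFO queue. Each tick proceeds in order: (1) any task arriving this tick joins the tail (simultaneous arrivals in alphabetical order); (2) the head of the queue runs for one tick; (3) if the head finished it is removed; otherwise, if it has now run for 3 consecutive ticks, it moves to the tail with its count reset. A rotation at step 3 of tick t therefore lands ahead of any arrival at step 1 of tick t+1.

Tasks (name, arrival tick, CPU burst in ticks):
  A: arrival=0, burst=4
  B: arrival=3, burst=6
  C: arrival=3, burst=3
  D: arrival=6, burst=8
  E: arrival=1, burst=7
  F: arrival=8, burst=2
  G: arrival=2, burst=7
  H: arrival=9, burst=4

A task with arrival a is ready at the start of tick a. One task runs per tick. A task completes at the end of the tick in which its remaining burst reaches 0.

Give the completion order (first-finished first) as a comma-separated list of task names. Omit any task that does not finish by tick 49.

completion order = A, C, F, B, E, G, H, D

t=0: queue=[A] q_used=0 → run A
t=1: queue=[A,E] q_used=1 → run A
t=2: queue=[A,E,G] q_used=2 → run A
t=3: queue=[E,G,A,B,C] q_used=0 → run E
t=4: queue=[E,G,A,B,C] q_used=1 → run E
t=5: queue=[E,G,A,B,C] q_used=2 → run E
t=6: queue=[G,A,B,C,E,D] q_used=0 → run G
t=7: queue=[G,A,B,C,E,D] q_used=1 → run G
t=8: queue=[G,A,B,C,E,D,F] q_used=2 → run G
t=9: queue=[A,B,C,E,D,F,G,H] q_used=0 → run A
t=10: queue=[B,C,E,D,F,G,H] q_used=0 → run B
t=11: queue=[B,C,E,D,F,G,H] q_used=1 → run B
t=12: queue=[B,C,E,D,F,G,H] q_used=2 → run B
t=13: queue=[C,E,D,F,G,H,B] q_used=0 → run C
t=14: queue=[C,E,D,F,G,H,B] q_used=1 → run C
t=15: queue=[C,E,D,F,G,H,B] q_used=2 → run C
t=16: queue=[E,D,F,G,H,B] q_used=0 → run E
t=17: queue=[E,D,F,G,H,B] q_used=1 → run E
t=18: queue=[E,D,F,G,H,B] q_used=2 → run E
t=19: queue=[D,F,G,H,B,E] q_used=0 → run D
t=20: queue=[D,F,G,H,B,E] q_used=1 → run D
t=21: queue=[D,F,G,H,B,E] q_used=2 → run D
t=22: queue=[F,G,H,B,E,D] q_used=0 → run F
t=23: queue=[F,G,H,B,E,D] q_used=1 → run F
t=24: queue=[G,H,B,E,D] q_used=0 → run G
t=25: queue=[G,H,B,E,D] q_used=1 → run G
t=26: queue=[G,H,B,E,D] q_used=2 → run G
t=27: queue=[H,B,E,D,G] q_used=0 → run H
t=28: queue=[H,B,E,D,G] q_used=1 → run H
t=29: queue=[H,B,E,D,G] q_used=2 → run H
t=30: queue=[B,E,D,G,H] q_used=0 → run B
t=31: queue=[B,E,D,G,H] q_used=1 → run B
t=32: queue=[B,E,D,G,H] q_used=2 → run B
t=33: queue=[E,D,G,H] q_used=0 → run E
t=34: queue=[D,G,H] q_used=0 → run D
t=35: queue=[D,G,H] q_used=1 → run D
t=36: queue=[D,G,H] q_used=2 → run D
t=37: queue=[G,H,D] q_used=0 → run G
t=38: queue=[H,D] q_used=0 → run H
t=39: queue=[D] q_used=0 → run D
t=40: queue=[D] q_used=1 → run D
t=41: (idle)
t=42: (idle)
t=43: (idle)
t=44: (idle)
t=45: (idle)
t=46: (idle)
t=47: (idle)
t=48: (idle)
t=49: (idle)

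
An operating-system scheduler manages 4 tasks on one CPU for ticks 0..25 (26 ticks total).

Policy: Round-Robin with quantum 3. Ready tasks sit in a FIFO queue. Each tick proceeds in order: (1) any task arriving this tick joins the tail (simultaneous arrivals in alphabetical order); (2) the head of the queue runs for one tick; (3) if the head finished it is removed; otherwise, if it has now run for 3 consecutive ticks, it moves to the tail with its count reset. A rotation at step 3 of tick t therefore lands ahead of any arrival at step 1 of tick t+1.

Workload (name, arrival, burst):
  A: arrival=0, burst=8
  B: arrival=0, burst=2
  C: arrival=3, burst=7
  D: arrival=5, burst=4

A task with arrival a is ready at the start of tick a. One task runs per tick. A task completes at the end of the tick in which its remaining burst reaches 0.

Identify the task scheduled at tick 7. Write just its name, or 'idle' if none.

t=0: queue=[A,B] q_used=0 → run A
t=1: queue=[A,B] q_used=1 → run A
t=2: queue=[A,B] q_used=2 → run A
t=3: queue=[B,A,C] q_used=0 → run B
t=4: queue=[B,A,C] q_used=1 → run B
t=5: queue=[A,C,D] q_used=0 → run A
t=6: queue=[A,C,D] q_used=1 → run A
t=7: queue=[A,C,D] q_used=2 → run A
t=8: queue=[C,D,A] q_used=0 → run C
t=9: queue=[C,D,A] q_used=1 → run C
t=10: queue=[C,D,A] q_used=2 → run C
t=11: queue=[D,A,C] q_used=0 → run D
t=12: queue=[D,A,C] q_used=1 → run D
t=13: queue=[D,A,C] q_used=2 → run D
t=14: queue=[A,C,D] q_used=0 → run A
t=15: queue=[A,C,D] q_used=1 → run A
t=16: queue=[C,D] q_used=0 → run C
t=17: queue=[C,D] q_used=1 → run C
t=18: queue=[C,D] q_used=2 → run C
t=19: queue=[D,C] q_used=0 → run D
t=20: queue=[C] q_used=0 → run C
t=21: (idle)
t=22: (idle)
t=23: (idle)
t=24: (idle)
t=25: (idle)

running at tick 7 = A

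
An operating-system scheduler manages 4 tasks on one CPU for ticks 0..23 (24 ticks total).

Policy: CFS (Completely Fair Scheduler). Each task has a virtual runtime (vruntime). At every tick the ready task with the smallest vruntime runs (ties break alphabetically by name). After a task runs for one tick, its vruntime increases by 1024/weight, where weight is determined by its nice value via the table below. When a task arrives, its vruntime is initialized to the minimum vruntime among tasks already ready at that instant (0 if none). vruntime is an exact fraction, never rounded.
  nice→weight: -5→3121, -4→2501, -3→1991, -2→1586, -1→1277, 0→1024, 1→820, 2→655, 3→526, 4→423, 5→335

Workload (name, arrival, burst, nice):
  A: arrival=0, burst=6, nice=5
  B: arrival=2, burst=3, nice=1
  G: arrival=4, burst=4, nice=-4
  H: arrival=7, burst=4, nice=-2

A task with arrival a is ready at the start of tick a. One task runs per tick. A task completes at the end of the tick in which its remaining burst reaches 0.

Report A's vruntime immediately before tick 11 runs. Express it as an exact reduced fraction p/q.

t=0: vr[A=0] → run A
t=1: vr[A=1024/335] → run A
t=2: vr[A=2048/335 B=2048/335] → run A
t=3: vr[A=3072/335 B=2048/335] → run B
t=4: vr[A=3072/335 B=20224/2747 G=20224/2747] → run B
t=5: vr[A=3072/335 B=118272/13735 G=20224/2747] → run G
t=6: vr[A=3072/335 B=118272/13735 G=1302272/167567] → run G
t=7: vr[A=3072/335 B=118272/13735 G=1370880/167567 H=1370880/167567] → run G
t=8: vr[A=3072/335 B=118272/13735 G=1439488/167567 H=1370880/167567] → run H
t=9: vr[A=3072/335 B=118272/13735 G=1439488/167567 H=19227904/2178371] → run G
t=10: vr[A=3072/335 B=118272/13735 H=19227904/2178371] → run B
t=11: vr[A=3072/335 H=19227904/2178371] → run H
t=12: vr[A=3072/335 H=20634368/2178371] → run A
t=13: vr[A=4096/335 H=20634368/2178371] → run H
t=14: vr[A=4096/335 H=22040832/2178371] → run H
t=15: vr[A=4096/335] → run A
t=16: vr[A=1024/67] → run A
t=17: (idle)
t=18: (idle)
t=19: (idle)
t=20: (idle)
t=21: (idle)
t=22: (idle)
t=23: (idle)

vruntime(A, start of tick 11) = 3072/335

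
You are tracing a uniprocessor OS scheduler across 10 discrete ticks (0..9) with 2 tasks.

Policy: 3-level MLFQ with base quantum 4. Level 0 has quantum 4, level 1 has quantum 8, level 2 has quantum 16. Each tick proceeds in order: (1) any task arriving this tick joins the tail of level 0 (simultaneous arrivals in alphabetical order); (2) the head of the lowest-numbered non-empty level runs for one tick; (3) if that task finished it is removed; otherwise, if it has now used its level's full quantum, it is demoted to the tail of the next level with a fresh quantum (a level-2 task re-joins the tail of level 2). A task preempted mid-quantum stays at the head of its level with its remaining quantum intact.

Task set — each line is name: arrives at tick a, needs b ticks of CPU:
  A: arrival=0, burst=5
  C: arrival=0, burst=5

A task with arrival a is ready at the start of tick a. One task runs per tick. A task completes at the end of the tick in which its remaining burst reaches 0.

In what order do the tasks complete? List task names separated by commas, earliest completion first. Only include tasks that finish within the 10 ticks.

completion order = A, C

t=0: L0/L1/L2 = AC/-/- → run A
t=1: L0/L1/L2 = AC/-/- → run A
t=2: L0/L1/L2 = AC/-/- → run A
t=3: L0/L1/L2 = AC/-/- → run A
t=4: L0/L1/L2 = C/A/- → run C
t=5: L0/L1/L2 = C/A/- → run C
t=6: L0/L1/L2 = C/A/- → run C
t=7: L0/L1/L2 = C/A/- → run C
t=8: L0/L1/L2 = -/AC/- → run A
t=9: L0/L1/L2 = -/C/- → run C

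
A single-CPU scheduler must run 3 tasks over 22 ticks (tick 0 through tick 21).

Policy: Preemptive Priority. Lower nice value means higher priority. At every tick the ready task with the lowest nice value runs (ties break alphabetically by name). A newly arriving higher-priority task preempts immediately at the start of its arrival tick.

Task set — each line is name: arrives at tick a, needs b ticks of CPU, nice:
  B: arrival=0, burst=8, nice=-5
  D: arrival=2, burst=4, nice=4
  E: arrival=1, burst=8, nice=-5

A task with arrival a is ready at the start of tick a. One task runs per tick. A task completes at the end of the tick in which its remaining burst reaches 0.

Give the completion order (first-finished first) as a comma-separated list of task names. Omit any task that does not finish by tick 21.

completion order = B, E, D

t=0: ready={B} → run B
t=1: ready={B,E} → run B
t=2: ready={B,D,E} → run B
t=3: ready={B,D,E} → run B
t=4: ready={B,D,E} → run B
t=5: ready={B,D,E} → run B
t=6: ready={B,D,E} → run B
t=7: ready={B,D,E} → run B
t=8: ready={D,E} → run E
t=9: ready={D,E} → run E
t=10: ready={D,E} → run E
t=11: ready={D,E} → run E
t=12: ready={D,E} → run E
t=13: ready={D,E} → run E
t=14: ready={D,E} → run E
t=15: ready={D,E} → run E
t=16: ready={D} → run D
t=17: ready={D} → run D
t=18: ready={D} → run D
t=19: ready={D} → run D
t=20: (idle)
t=21: (idle)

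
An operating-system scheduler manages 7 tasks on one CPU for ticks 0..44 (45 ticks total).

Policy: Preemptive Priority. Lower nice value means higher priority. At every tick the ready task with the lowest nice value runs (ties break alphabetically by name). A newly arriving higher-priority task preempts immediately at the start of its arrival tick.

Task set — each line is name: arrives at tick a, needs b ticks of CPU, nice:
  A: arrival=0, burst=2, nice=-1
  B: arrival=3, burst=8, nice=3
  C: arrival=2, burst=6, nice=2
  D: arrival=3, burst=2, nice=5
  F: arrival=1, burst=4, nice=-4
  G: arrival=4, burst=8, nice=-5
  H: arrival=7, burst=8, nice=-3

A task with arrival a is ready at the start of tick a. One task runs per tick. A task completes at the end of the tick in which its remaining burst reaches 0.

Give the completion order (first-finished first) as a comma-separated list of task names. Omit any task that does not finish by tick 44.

completion order = G, F, H, A, C, B, D

t=0: ready={A} → run A
t=1: ready={A,F} → run F
t=2: ready={A,C,F} → run F
t=3: ready={A,B,C,D,F} → run F
t=4: ready={A,B,C,D,F,G} → run G
t=5: ready={A,B,C,D,F,G} → run G
t=6: ready={A,B,C,D,F,G} → run G
t=7: ready={A,B,C,D,F,G,H} → run G
t=8: ready={A,B,C,D,F,G,H} → run G
t=9: ready={A,B,C,D,F,G,H} → run G
t=10: ready={A,B,C,D,F,G,H} → run G
t=11: ready={A,B,C,D,F,G,H} → run G
t=12: ready={A,B,C,D,F,H} → run F
t=13: ready={A,B,C,D,H} → run H
t=14: ready={A,B,C,D,H} → run H
t=15: ready={A,B,C,D,H} → run H
t=16: ready={A,B,C,D,H} → run H
t=17: ready={A,B,C,D,H} → run H
t=18: ready={A,B,C,D,H} → run H
t=19: ready={A,B,C,D,H} → run H
t=20: ready={A,B,C,D,H} → run H
t=21: ready={A,B,C,D} → run A
t=22: ready={B,C,D} → run C
t=23: ready={B,C,D} → run C
t=24: ready={B,C,D} → run C
t=25: ready={B,C,D} → run C
t=26: ready={B,C,D} → run C
t=27: ready={B,C,D} → run C
t=28: ready={B,D} → run B
t=29: ready={B,D} → run B
t=30: ready={B,D} → run B
t=31: ready={B,D} → run B
t=32: ready={B,D} → run B
t=33: ready={B,D} → run B
t=34: ready={B,D} → run B
t=35: ready={B,D} → run B
t=36: ready={D} → run D
t=37: ready={D} → run D
t=38: (idle)
t=39: (idle)
t=40: (idle)
t=41: (idle)
t=42: (idle)
t=43: (idle)
t=44: (idle)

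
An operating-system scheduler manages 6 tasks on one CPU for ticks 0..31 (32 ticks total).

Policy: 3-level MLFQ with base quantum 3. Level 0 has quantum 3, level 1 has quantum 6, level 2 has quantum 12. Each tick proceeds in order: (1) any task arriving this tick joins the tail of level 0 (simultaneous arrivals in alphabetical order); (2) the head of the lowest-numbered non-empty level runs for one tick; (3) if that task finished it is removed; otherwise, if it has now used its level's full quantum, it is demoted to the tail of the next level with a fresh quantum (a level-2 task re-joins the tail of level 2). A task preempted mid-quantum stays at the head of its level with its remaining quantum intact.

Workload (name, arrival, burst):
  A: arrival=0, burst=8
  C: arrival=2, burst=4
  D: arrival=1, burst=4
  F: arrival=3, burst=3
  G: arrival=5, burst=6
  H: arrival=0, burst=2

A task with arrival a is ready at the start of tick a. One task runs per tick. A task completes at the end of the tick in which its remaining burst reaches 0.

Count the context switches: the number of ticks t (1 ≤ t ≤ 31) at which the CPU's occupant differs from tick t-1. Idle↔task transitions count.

t=0: L0/L1/L2 = AH/-/- → run A
t=1: L0/L1/L2 = AHD/-/- → run A
t=2: L0/L1/L2 = AHDC/-/- → run A
t=3: L0/L1/L2 = HDCF/A/- → run H
t=4: L0/L1/L2 = HDCF/A/- → run H
t=5: L0/L1/L2 = DCFG/A/- → run D
t=6: L0/L1/L2 = DCFG/A/- → run D
t=7: L0/L1/L2 = DCFG/A/- → run D
t=8: L0/L1/L2 = CFG/AD/- → run C
t=9: L0/L1/L2 = CFG/AD/- → run C
t=10: L0/L1/L2 = CFG/AD/- → run C
t=11: L0/L1/L2 = FG/ADC/- → run F
t=12: L0/L1/L2 = FG/ADC/- → run F
t=13: L0/L1/L2 = FG/ADC/- → run F
t=14: L0/L1/L2 = G/ADC/- → run G
t=15: L0/L1/L2 = G/ADC/- → run G
t=16: L0/L1/L2 = G/ADC/- → run G
t=17: L0/L1/L2 = -/ADCG/- → run A
t=18: L0/L1/L2 = -/ADCG/- → run A
t=19: L0/L1/L2 = -/ADCG/- → run A
t=20: L0/L1/L2 = -/ADCG/- → run A
t=21: L0/L1/L2 = -/ADCG/- → run A
t=22: L0/L1/L2 = -/DCG/- → run D
t=23: L0/L1/L2 = -/CG/- → run C
t=24: L0/L1/L2 = -/G/- → run G
t=25: L0/L1/L2 = -/G/- → run G
t=26: L0/L1/L2 = -/G/- → run G
t=27: (idle)
t=28: (idle)
t=29: (idle)
t=30: (idle)
t=31: (idle)

context switches = 10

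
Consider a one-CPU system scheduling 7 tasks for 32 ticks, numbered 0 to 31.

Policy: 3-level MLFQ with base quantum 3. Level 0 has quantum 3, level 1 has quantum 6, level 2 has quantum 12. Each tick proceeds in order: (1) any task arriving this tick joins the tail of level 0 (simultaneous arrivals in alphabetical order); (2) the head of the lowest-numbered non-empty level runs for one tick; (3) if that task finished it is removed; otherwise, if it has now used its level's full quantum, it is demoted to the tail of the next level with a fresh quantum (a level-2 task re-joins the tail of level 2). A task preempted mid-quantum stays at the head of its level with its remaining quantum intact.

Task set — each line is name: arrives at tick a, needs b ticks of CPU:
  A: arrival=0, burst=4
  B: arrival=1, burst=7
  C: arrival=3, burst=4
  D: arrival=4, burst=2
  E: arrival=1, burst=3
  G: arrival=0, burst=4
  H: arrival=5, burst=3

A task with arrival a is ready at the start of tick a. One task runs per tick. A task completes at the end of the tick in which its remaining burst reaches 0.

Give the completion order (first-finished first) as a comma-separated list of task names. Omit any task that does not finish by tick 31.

t=0: L0/L1/L2 = AG/-/- → run A
t=1: L0/L1/L2 = AGBE/-/- → run A
t=2: L0/L1/L2 = AGBE/-/- → run A
t=3: L0/L1/L2 = GBEC/A/- → run G
t=4: L0/L1/L2 = GBECD/A/- → run G
t=5: L0/L1/L2 = GBECDH/A/- → run G
t=6: L0/L1/L2 = BECDH/AG/- → run B
t=7: L0/L1/L2 = BECDH/AG/- → run B
t=8: L0/L1/L2 = BECDH/AG/- → run B
t=9: L0/L1/L2 = ECDH/AGB/- → run E
t=10: L0/L1/L2 = ECDH/AGB/- → run E
t=11: L0/L1/L2 = ECDH/AGB/- → run E
t=12: L0/L1/L2 = CDH/AGB/- → run C
t=13: L0/L1/L2 = CDH/AGB/- → run C
t=14: L0/L1/L2 = CDH/AGB/- → run C
t=15: L0/L1/L2 = DH/AGBC/- → run D
t=16: L0/L1/L2 = DH/AGBC/- → run D
t=17: L0/L1/L2 = H/AGBC/- → run H
t=18: L0/L1/L2 = H/AGBC/- → run H
t=19: L0/L1/L2 = H/AGBC/- → run H
t=20: L0/L1/L2 = -/AGBC/- → run A
t=21: L0/L1/L2 = -/GBC/- → run G
t=22: L0/L1/L2 = -/BC/- → run B
t=23: L0/L1/L2 = -/BC/- → run B
t=24: L0/L1/L2 = -/BC/- → run B
t=25: L0/L1/L2 = -/BC/- → run B
t=26: L0/L1/L2 = -/C/- → run C
t=27: (idle)
t=28: (idle)
t=29: (idle)
t=30: (idle)
t=31: (idle)

completion order = E, D, H, A, G, B, C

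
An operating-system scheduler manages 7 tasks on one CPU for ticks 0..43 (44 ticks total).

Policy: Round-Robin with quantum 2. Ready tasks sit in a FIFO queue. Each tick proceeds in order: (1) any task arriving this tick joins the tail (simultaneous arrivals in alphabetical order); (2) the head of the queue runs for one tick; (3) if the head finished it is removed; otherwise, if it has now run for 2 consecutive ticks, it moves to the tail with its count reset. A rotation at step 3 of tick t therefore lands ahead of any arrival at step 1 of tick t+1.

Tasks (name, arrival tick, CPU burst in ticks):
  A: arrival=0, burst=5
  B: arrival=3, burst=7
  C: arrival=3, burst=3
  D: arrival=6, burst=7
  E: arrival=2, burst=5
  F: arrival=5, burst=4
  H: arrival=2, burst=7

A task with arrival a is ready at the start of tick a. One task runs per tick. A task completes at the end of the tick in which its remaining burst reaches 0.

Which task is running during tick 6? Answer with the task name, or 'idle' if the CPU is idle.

running at tick 6 = H

t=0: queue=[A] q_used=0 → run A
t=1: queue=[A] q_used=1 → run A
t=2: queue=[A,E,H] q_used=0 → run A
t=3: queue=[A,E,H,B,C] q_used=1 → run A
t=4: queue=[E,H,B,C,A] q_used=0 → run E
t=5: queue=[E,H,B,C,A,F] q_used=1 → run E
t=6: queue=[H,B,C,A,F,E,D] q_used=0 → run H
t=7: queue=[H,B,C,A,F,E,D] q_used=1 → run H
t=8: queue=[B,C,A,F,E,D,H] q_used=0 → run B
t=9: queue=[B,C,A,F,E,D,H] q_used=1 → run B
t=10: queue=[C,A,F,E,D,H,B] q_used=0 → run C
t=11: queue=[C,A,F,E,D,H,B] q_used=1 → run C
t=12: queue=[A,F,E,D,H,B,C] q_used=0 → run A
t=13: queue=[F,E,D,H,B,C] q_used=0 → run F
t=14: queue=[F,E,D,H,B,C] q_used=1 → run F
t=15: queue=[E,D,H,B,C,F] q_used=0 → run E
t=16: queue=[E,D,H,B,C,F] q_used=1 → run E
t=17: queue=[D,H,B,C,F,E] q_used=0 → run D
t=18: queue=[D,H,B,C,F,E] q_used=1 → run D
t=19: queue=[H,B,C,F,E,D] q_used=0 → run H
t=20: queue=[H,B,C,F,E,D] q_used=1 → run H
t=21: queue=[B,C,F,E,D,H] q_used=0 → run B
t=22: queue=[B,C,F,E,D,H] q_used=1 → run B
t=23: queue=[C,F,E,D,H,B] q_used=0 → run C
t=24: queue=[F,E,D,H,B] q_used=0 → run F
t=25: queue=[F,E,D,H,B] q_used=1 → run F
t=26: queue=[E,D,H,B] q_used=0 → run E
t=27: queue=[D,H,B] q_used=0 → run D
t=28: queue=[D,H,B] q_used=1 → run D
t=29: queue=[H,B,D] q_used=0 → run H
t=30: queue=[H,B,D] q_used=1 → run H
t=31: queue=[B,D,H] q_used=0 → run B
t=32: queue=[B,D,H] q_used=1 → run B
t=33: queue=[D,H,B] q_used=0 → run D
t=34: queue=[D,H,B] q_used=1 → run D
t=35: queue=[H,B,D] q_used=0 → run H
t=36: queue=[B,D] q_used=0 → run B
t=37: queue=[D] q_used=0 → run D
t=38: (idle)
t=39: (idle)
t=40: (idle)
t=41: (idle)
t=42: (idle)
t=43: (idle)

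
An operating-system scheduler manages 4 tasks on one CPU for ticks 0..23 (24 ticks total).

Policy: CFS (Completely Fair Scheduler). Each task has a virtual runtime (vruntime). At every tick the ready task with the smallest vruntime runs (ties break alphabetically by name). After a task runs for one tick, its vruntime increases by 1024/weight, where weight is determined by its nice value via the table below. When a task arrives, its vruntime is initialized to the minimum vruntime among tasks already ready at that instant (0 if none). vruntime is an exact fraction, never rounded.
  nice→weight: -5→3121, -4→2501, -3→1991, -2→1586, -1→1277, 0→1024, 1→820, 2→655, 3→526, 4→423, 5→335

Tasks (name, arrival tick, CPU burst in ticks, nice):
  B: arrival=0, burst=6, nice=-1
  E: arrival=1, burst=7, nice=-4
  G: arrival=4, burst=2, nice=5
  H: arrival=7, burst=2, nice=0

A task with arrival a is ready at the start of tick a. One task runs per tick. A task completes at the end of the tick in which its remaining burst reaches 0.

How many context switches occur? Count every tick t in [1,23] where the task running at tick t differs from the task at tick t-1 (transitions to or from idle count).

context switches = 13

t=0: vr[B=0] → run B
t=1: vr[B=1024/1277 E=1024/1277] → run B
t=2: vr[B=2048/1277 E=1024/1277] → run E
t=3: vr[B=2048/1277 E=3868672/3193777] → run E
t=4: vr[B=2048/1277 E=5176320/3193777 G=2048/1277] → run B
t=5: vr[B=3072/1277 E=5176320/3193777 G=2048/1277] → run G
t=6: vr[B=3072/1277 E=5176320/3193777 G=1993728/427795] → run E
t=7: vr[B=3072/1277 E=6483968/3193777 G=1993728/427795 H=6483968/3193777] → run E
t=8: vr[B=3072/1277 E=7791616/3193777 G=1993728/427795 H=6483968/3193777] → run H
t=9: vr[B=3072/1277 E=7791616/3193777 G=1993728/427795 H=9677745/3193777] → run B
t=10: vr[B=4096/1277 E=7791616/3193777 G=1993728/427795 H=9677745/3193777] → run E
t=11: vr[B=4096/1277 E=9099264/3193777 G=1993728/427795 H=9677745/3193777] → run E
t=12: vr[B=4096/1277 E=10406912/3193777 G=1993728/427795 H=9677745/3193777] → run H
t=13: vr[B=4096/1277 E=10406912/3193777 G=1993728/427795] → run B
t=14: vr[B=5120/1277 E=10406912/3193777 G=1993728/427795] → run E
t=15: vr[B=5120/1277 G=1993728/427795] → run B
t=16: vr[G=1993728/427795] → run G
t=17: (idle)
t=18: (idle)
t=19: (idle)
t=20: (idle)
t=21: (idle)
t=22: (idle)
t=23: (idle)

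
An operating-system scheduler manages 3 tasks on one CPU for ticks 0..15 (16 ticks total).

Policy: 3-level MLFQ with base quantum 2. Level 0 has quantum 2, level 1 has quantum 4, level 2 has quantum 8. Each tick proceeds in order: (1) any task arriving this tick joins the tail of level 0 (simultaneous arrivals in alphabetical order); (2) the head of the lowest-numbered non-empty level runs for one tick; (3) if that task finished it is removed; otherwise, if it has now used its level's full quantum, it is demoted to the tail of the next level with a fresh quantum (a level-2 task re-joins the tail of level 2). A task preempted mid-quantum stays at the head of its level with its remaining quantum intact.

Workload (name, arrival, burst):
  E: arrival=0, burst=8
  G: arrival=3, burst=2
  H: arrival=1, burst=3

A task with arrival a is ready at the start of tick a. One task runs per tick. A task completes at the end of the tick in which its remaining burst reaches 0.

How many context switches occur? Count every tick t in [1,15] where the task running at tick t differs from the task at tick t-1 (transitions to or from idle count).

t=0: L0/L1/L2 = E/-/- → run E
t=1: L0/L1/L2 = EH/-/- → run E
t=2: L0/L1/L2 = H/E/- → run H
t=3: L0/L1/L2 = HG/E/- → run H
t=4: L0/L1/L2 = G/EH/- → run G
t=5: L0/L1/L2 = G/EH/- → run G
t=6: L0/L1/L2 = -/EH/- → run E
t=7: L0/L1/L2 = -/EH/- → run E
t=8: L0/L1/L2 = -/EH/- → run E
t=9: L0/L1/L2 = -/EH/- → run E
t=10: L0/L1/L2 = -/H/E → run H
t=11: L0/L1/L2 = -/-/E → run E
t=12: L0/L1/L2 = -/-/E → run E
t=13: (idle)
t=14: (idle)
t=15: (idle)

context switches = 6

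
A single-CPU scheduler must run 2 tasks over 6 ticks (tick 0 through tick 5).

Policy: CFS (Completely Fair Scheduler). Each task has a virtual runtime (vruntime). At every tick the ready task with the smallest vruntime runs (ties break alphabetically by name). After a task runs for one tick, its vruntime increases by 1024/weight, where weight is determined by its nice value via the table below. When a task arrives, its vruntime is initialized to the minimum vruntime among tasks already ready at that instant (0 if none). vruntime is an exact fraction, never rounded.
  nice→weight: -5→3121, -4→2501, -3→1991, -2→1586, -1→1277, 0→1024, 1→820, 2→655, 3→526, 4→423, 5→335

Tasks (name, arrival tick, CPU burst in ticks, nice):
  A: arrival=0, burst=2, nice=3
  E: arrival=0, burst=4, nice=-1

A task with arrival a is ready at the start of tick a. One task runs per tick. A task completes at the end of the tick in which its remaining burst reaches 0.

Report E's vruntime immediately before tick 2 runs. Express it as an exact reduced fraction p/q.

vruntime(E, start of tick 2) = 1024/1277

t=0: vr[A=0 E=0] → run A
t=1: vr[A=512/263 E=0] → run E
t=2: vr[A=512/263 E=1024/1277] → run E
t=3: vr[A=512/263 E=2048/1277] → run E
t=4: vr[A=512/263 E=3072/1277] → run A
t=5: vr[E=3072/1277] → run E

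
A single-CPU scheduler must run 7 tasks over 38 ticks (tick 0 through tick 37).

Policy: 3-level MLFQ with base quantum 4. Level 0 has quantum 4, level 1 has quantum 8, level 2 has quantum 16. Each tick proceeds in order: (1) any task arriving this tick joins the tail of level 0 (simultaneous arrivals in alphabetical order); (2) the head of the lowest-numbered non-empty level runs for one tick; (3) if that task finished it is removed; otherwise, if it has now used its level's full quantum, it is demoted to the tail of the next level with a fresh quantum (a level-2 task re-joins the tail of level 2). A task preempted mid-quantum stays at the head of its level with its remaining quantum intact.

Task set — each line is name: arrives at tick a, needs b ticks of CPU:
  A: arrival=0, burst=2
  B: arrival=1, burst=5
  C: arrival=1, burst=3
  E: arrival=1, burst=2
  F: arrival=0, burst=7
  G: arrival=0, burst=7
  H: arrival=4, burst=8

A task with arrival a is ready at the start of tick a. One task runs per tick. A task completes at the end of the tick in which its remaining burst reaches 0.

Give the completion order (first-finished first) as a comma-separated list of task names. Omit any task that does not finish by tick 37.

completion order = A, C, E, F, G, B, H

t=0: L0/L1/L2 = AFG/-/- → run A
t=1: L0/L1/L2 = AFGBCE/-/- → run A
t=2: L0/L1/L2 = FGBCE/-/- → run F
t=3: L0/L1/L2 = FGBCE/-/- → run F
t=4: L0/L1/L2 = FGBCEH/-/- → run F
t=5: L0/L1/L2 = FGBCEH/-/- → run F
t=6: L0/L1/L2 = GBCEH/F/- → run G
t=7: L0/L1/L2 = GBCEH/F/- → run G
t=8: L0/L1/L2 = GBCEH/F/- → run G
t=9: L0/L1/L2 = GBCEH/F/- → run G
t=10: L0/L1/L2 = BCEH/FG/- → run B
t=11: L0/L1/L2 = BCEH/FG/- → run B
t=12: L0/L1/L2 = BCEH/FG/- → run B
t=13: L0/L1/L2 = BCEH/FG/- → run B
t=14: L0/L1/L2 = CEH/FGB/- → run C
t=15: L0/L1/L2 = CEH/FGB/- → run C
t=16: L0/L1/L2 = CEH/FGB/- → run C
t=17: L0/L1/L2 = EH/FGB/- → run E
t=18: L0/L1/L2 = EH/FGB/- → run E
t=19: L0/L1/L2 = H/FGB/- → run H
t=20: L0/L1/L2 = H/FGB/- → run H
t=21: L0/L1/L2 = H/FGB/- → run H
t=22: L0/L1/L2 = H/FGB/- → run H
t=23: L0/L1/L2 = -/FGBH/- → run F
t=24: L0/L1/L2 = -/FGBH/- → run F
t=25: L0/L1/L2 = -/FGBH/- → run F
t=26: L0/L1/L2 = -/GBH/- → run G
t=27: L0/L1/L2 = -/GBH/- → run G
t=28: L0/L1/L2 = -/GBH/- → run G
t=29: L0/L1/L2 = -/BH/- → run B
t=30: L0/L1/L2 = -/H/- → run H
t=31: L0/L1/L2 = -/H/- → run H
t=32: L0/L1/L2 = -/H/- → run H
t=33: L0/L1/L2 = -/H/- → run H
t=34: (idle)
t=35: (idle)
t=36: (idle)
t=37: (idle)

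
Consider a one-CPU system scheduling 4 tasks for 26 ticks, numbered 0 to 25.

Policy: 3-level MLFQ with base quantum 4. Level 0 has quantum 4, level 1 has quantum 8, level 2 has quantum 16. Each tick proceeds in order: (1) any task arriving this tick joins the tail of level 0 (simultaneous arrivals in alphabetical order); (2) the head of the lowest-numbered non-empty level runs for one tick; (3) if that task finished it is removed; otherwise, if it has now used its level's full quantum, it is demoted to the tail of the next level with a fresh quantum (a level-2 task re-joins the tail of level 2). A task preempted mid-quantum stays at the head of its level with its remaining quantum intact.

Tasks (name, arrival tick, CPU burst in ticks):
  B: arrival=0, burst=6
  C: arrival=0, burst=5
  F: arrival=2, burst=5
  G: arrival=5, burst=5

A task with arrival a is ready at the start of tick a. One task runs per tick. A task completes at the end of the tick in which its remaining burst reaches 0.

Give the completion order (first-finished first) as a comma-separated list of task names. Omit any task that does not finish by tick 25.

t=0: L0/L1/L2 = BC/-/- → run B
t=1: L0/L1/L2 = BC/-/- → run B
t=2: L0/L1/L2 = BCF/-/- → run B
t=3: L0/L1/L2 = BCF/-/- → run B
t=4: L0/L1/L2 = CF/B/- → run C
t=5: L0/L1/L2 = CFG/B/- → run C
t=6: L0/L1/L2 = CFG/B/- → run C
t=7: L0/L1/L2 = CFG/B/- → run C
t=8: L0/L1/L2 = FG/BC/- → run F
t=9: L0/L1/L2 = FG/BC/- → run F
t=10: L0/L1/L2 = FG/BC/- → run F
t=11: L0/L1/L2 = FG/BC/- → run F
t=12: L0/L1/L2 = G/BCF/- → run G
t=13: L0/L1/L2 = G/BCF/- → run G
t=14: L0/L1/L2 = G/BCF/- → run G
t=15: L0/L1/L2 = G/BCF/- → run G
t=16: L0/L1/L2 = -/BCFG/- → run B
t=17: L0/L1/L2 = -/BCFG/- → run B
t=18: L0/L1/L2 = -/CFG/- → run C
t=19: L0/L1/L2 = -/FG/- → run F
t=20: L0/L1/L2 = -/G/- → run G
t=21: (idle)
t=22: (idle)
t=23: (idle)
t=24: (idle)
t=25: (idle)

completion order = B, C, F, G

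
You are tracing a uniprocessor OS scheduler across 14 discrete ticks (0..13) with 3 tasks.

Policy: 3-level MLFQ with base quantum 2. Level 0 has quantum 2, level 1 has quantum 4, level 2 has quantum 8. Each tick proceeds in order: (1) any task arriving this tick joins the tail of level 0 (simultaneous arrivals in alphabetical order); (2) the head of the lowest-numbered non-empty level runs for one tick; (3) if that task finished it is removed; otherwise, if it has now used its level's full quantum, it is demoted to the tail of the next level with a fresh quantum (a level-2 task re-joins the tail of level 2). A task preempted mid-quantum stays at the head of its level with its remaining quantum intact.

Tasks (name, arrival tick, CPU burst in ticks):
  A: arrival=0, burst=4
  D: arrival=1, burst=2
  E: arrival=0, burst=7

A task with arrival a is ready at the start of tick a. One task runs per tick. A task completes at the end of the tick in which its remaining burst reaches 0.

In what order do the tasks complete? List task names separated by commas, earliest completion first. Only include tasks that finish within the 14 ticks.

t=0: L0/L1/L2 = AE/-/- → run A
t=1: L0/L1/L2 = AED/-/- → run A
t=2: L0/L1/L2 = ED/A/- → run E
t=3: L0/L1/L2 = ED/A/- → run E
t=4: L0/L1/L2 = D/AE/- → run D
t=5: L0/L1/L2 = D/AE/- → run D
t=6: L0/L1/L2 = -/AE/- → run A
t=7: L0/L1/L2 = -/AE/- → run A
t=8: L0/L1/L2 = -/E/- → run E
t=9: L0/L1/L2 = -/E/- → run E
t=10: L0/L1/L2 = -/E/- → run E
t=11: L0/L1/L2 = -/E/- → run E
t=12: L0/L1/L2 = -/-/E → run E
t=13: (idle)

completion order = D, A, E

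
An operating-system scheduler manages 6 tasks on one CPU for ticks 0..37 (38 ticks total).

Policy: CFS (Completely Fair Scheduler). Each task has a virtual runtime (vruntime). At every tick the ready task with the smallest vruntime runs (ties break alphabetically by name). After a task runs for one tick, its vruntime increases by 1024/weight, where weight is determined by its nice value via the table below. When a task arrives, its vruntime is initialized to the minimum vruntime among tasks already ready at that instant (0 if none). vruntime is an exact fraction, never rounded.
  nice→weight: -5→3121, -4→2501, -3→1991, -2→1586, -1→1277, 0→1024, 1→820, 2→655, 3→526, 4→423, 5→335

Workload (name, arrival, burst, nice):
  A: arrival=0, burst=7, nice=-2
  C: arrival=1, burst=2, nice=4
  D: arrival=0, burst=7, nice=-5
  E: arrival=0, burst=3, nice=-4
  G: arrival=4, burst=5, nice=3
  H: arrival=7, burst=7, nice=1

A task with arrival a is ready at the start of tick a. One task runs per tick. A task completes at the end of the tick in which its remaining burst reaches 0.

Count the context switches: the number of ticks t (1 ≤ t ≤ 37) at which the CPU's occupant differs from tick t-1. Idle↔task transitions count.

t=0: vr[A=0 D=0 E=0] → run A
t=1: vr[A=512/793 C=0 D=0 E=0] → run C
t=2: vr[A=512/793 C=1024/423 D=0 E=0] → run D
t=3: vr[A=512/793 C=1024/423 D=1024/3121 E=0] → run E
t=4: vr[A=512/793 C=1024/423 D=1024/3121 E=1024/2501 G=1024/3121] → run D
t=5: vr[A=512/793 C=1024/423 D=2048/3121 E=1024/2501 G=1024/3121] → run G
t=6: vr[A=512/793 C=1024/423 D=2048/3121 E=1024/2501 G=1867264/820823] → run E
t=7: vr[A=512/793 C=1024/423 D=2048/3121 E=2048/2501 G=1867264/820823 H=512/793] → run A
t=8: vr[A=1024/793 C=1024/423 D=2048/3121 E=2048/2501 G=1867264/820823 H=512/793] → run H
t=9: vr[A=1024/793 C=1024/423 D=2048/3121 E=2048/2501 G=1867264/820823 H=307968/162565] → run D
t=10: vr[A=1024/793 C=1024/423 D=3072/3121 E=2048/2501 G=1867264/820823 H=307968/162565] → run E
t=11: vr[A=1024/793 C=1024/423 D=3072/3121 G=1867264/820823 H=307968/162565] → run D
t=12: vr[A=1024/793 C=1024/423 D=4096/3121 G=1867264/820823 H=307968/162565] → run A
t=13: vr[A=1536/793 C=1024/423 D=4096/3121 G=1867264/820823 H=307968/162565] → run D
t=14: vr[A=1536/793 C=1024/423 D=5120/3121 G=1867264/820823 H=307968/162565] → run D
t=15: vr[A=1536/793 C=1024/423 D=6144/3121 G=1867264/820823 H=307968/162565] → run H
t=16: vr[A=1536/793 C=1024/423 D=6144/3121 G=1867264/820823 H=510976/162565] → run A
t=17: vr[A=2048/793 C=1024/423 D=6144/3121 G=1867264/820823 H=510976/162565] → run D
t=18: vr[A=2048/793 C=1024/423 G=1867264/820823 H=510976/162565] → run G
t=19: vr[A=2048/793 C=1024/423 G=3465216/820823 H=510976/162565] → run C
t=20: vr[A=2048/793 G=3465216/820823 H=510976/162565] → run A
t=21: vr[A=2560/793 G=3465216/820823 H=510976/162565] → run H
t=22: vr[A=2560/793 G=3465216/820823 H=713984/162565] → run A
t=23: vr[A=3072/793 G=3465216/820823 H=713984/162565] → run A
t=24: vr[G=3465216/820823 H=713984/162565] → run G
t=25: vr[G=5063168/820823 H=713984/162565] → run H
t=26: vr[G=5063168/820823 H=916992/162565] → run H
t=27: vr[G=5063168/820823 H=224000/32513] → run G
t=28: vr[G=6661120/820823 H=224000/32513] → run H
t=29: vr[G=6661120/820823 H=1323008/162565] → run G
t=30: vr[H=1323008/162565] → run H
t=31: (idle)
t=32: (idle)
t=33: (idle)
t=34: (idle)
t=35: (idle)
t=36: (idle)
t=37: (idle)

context switches = 28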